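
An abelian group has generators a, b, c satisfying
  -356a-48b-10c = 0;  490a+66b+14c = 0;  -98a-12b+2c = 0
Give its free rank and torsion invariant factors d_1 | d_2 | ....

Answer: M ≅ ℤ/2 ⊕ ℤ/6 ⊕ ℤ/18

Derivation:
rank_ℚ(R)=3; free=3−3=0
SNF(R) diag = [2, 6, 18] → torsion [2, 6, 18]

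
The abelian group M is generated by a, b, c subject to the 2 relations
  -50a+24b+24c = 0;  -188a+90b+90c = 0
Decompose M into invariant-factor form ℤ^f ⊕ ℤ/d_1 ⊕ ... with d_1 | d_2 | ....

Answer: M ≅ ℤ^1 ⊕ ℤ/2 ⊕ ℤ/6

Derivation:
rank_ℚ(R)=2; free=3−2=1
SNF(R) diag = [2, 6] → torsion [2, 6]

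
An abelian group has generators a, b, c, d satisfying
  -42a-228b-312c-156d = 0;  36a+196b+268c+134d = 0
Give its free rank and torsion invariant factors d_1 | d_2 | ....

rank_ℚ(R)=2; free=4−2=2
SNF(R) diag = [2, 6] → torsion [2, 6]

Answer: M ≅ ℤ^2 ⊕ ℤ/2 ⊕ ℤ/6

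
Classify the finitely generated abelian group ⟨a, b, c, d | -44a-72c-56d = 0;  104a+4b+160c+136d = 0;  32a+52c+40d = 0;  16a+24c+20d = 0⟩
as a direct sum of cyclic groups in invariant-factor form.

Answer: M ≅ ℤ/4 ⊕ ℤ/4 ⊕ ℤ/4 ⊕ ℤ/4

Derivation:
rank_ℚ(R)=4; free=4−4=0
SNF(R) diag = [4, 4, 4, 4] → torsion [4, 4, 4, 4]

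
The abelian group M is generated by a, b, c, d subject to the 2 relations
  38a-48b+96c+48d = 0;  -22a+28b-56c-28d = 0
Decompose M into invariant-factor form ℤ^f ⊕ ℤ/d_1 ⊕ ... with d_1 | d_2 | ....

Answer: M ≅ ℤ^2 ⊕ ℤ/2 ⊕ ℤ/4

Derivation:
rank_ℚ(R)=2; free=4−2=2
SNF(R) diag = [2, 4] → torsion [2, 4]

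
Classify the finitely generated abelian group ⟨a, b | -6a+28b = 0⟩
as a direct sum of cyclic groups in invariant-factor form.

rank_ℚ(R)=1; free=2−1=1
SNF(R) diag = [2] → torsion [2]

Answer: M ≅ ℤ^1 ⊕ ℤ/2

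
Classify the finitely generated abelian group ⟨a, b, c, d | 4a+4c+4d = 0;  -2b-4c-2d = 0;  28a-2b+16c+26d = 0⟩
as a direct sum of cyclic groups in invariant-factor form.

rank_ℚ(R)=3; free=4−3=1
SNF(R) diag = [2, 4, 8] → torsion [2, 4, 8]

Answer: M ≅ ℤ^1 ⊕ ℤ/2 ⊕ ℤ/4 ⊕ ℤ/8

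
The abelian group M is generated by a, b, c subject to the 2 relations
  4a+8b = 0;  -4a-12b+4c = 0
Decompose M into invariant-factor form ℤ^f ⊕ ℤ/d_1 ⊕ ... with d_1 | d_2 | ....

rank_ℚ(R)=2; free=3−2=1
SNF(R) diag = [4, 4] → torsion [4, 4]

Answer: M ≅ ℤ^1 ⊕ ℤ/4 ⊕ ℤ/4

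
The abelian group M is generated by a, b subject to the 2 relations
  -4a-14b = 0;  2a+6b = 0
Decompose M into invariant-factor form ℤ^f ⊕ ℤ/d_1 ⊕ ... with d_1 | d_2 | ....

rank_ℚ(R)=2; free=2−2=0
SNF(R) diag = [2, 2] → torsion [2, 2]

Answer: M ≅ ℤ/2 ⊕ ℤ/2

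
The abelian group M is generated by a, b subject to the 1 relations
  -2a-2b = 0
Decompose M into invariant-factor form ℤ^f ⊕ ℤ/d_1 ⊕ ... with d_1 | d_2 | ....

Answer: M ≅ ℤ^1 ⊕ ℤ/2

Derivation:
rank_ℚ(R)=1; free=2−1=1
SNF(R) diag = [2] → torsion [2]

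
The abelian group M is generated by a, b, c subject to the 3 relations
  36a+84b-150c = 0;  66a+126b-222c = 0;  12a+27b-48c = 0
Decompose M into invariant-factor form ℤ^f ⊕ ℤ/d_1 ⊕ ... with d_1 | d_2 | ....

rank_ℚ(R)=3; free=3−3=0
SNF(R) diag = [3, 6, 6] → torsion [3, 6, 6]

Answer: M ≅ ℤ/3 ⊕ ℤ/6 ⊕ ℤ/6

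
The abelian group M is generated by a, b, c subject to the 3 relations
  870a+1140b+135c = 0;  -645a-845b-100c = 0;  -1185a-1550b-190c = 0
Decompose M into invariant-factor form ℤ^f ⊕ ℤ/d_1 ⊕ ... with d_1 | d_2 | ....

Answer: M ≅ ℤ/5 ⊕ ℤ/15 ⊕ ℤ/15

Derivation:
rank_ℚ(R)=3; free=3−3=0
SNF(R) diag = [5, 15, 15] → torsion [5, 15, 15]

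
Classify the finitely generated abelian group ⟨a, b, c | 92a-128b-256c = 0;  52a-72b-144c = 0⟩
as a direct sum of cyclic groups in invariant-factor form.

Answer: M ≅ ℤ^1 ⊕ ℤ/4 ⊕ ℤ/8

Derivation:
rank_ℚ(R)=2; free=3−2=1
SNF(R) diag = [4, 8] → torsion [4, 8]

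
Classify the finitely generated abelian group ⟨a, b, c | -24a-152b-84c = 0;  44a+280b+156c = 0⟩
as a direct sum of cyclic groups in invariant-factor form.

Answer: M ≅ ℤ^1 ⊕ ℤ/4 ⊕ ℤ/4

Derivation:
rank_ℚ(R)=2; free=3−2=1
SNF(R) diag = [4, 4] → torsion [4, 4]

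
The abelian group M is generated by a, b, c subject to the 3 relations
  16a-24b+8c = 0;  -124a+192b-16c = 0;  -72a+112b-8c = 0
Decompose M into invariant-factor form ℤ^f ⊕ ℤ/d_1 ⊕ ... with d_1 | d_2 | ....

rank_ℚ(R)=3; free=3−3=0
SNF(R) diag = [4, 8, 8] → torsion [4, 8, 8]

Answer: M ≅ ℤ/4 ⊕ ℤ/8 ⊕ ℤ/8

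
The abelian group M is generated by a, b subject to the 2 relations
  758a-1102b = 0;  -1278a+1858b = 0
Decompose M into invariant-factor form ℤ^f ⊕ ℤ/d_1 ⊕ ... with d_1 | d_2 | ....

rank_ℚ(R)=2; free=2−2=0
SNF(R) diag = [2, 4] → torsion [2, 4]

Answer: M ≅ ℤ/2 ⊕ ℤ/4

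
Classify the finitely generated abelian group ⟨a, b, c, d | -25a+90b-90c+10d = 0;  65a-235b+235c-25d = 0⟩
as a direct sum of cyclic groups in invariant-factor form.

Answer: M ≅ ℤ^2 ⊕ ℤ/5 ⊕ ℤ/5

Derivation:
rank_ℚ(R)=2; free=4−2=2
SNF(R) diag = [5, 5] → torsion [5, 5]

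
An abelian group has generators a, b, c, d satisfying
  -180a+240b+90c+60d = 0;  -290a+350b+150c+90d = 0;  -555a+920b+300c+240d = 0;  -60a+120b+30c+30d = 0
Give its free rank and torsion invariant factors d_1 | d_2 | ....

rank_ℚ(R)=4; free=4−4=0
SNF(R) diag = [5, 10, 30, 30] → torsion [5, 10, 30, 30]

Answer: M ≅ ℤ/5 ⊕ ℤ/10 ⊕ ℤ/30 ⊕ ℤ/30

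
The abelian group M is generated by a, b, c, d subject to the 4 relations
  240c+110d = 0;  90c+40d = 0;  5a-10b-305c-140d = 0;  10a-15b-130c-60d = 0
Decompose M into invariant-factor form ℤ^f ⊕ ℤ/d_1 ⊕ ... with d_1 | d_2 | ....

rank_ℚ(R)=4; free=4−4=0
SNF(R) diag = [5, 5, 10, 30] → torsion [5, 5, 10, 30]

Answer: M ≅ ℤ/5 ⊕ ℤ/5 ⊕ ℤ/10 ⊕ ℤ/30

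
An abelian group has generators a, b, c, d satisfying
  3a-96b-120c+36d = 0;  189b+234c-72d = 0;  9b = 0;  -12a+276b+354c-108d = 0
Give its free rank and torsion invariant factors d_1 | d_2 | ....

Answer: M ≅ ℤ/3 ⊕ ℤ/9 ⊕ ℤ/18 ⊕ ℤ/36

Derivation:
rank_ℚ(R)=4; free=4−4=0
SNF(R) diag = [3, 9, 18, 36] → torsion [3, 9, 18, 36]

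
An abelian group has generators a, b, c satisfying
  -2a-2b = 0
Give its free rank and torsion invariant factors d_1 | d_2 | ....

Answer: M ≅ ℤ^2 ⊕ ℤ/2

Derivation:
rank_ℚ(R)=1; free=3−1=2
SNF(R) diag = [2] → torsion [2]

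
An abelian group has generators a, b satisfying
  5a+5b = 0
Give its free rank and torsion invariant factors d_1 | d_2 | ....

rank_ℚ(R)=1; free=2−1=1
SNF(R) diag = [5] → torsion [5]

Answer: M ≅ ℤ^1 ⊕ ℤ/5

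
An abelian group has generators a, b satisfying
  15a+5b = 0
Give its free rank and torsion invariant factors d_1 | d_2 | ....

Answer: M ≅ ℤ^1 ⊕ ℤ/5

Derivation:
rank_ℚ(R)=1; free=2−1=1
SNF(R) diag = [5] → torsion [5]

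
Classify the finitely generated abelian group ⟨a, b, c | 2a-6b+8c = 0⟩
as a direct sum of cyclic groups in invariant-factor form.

rank_ℚ(R)=1; free=3−1=2
SNF(R) diag = [2] → torsion [2]

Answer: M ≅ ℤ^2 ⊕ ℤ/2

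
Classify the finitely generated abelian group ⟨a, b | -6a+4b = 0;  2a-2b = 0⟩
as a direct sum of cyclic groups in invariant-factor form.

rank_ℚ(R)=2; free=2−2=0
SNF(R) diag = [2, 2] → torsion [2, 2]

Answer: M ≅ ℤ/2 ⊕ ℤ/2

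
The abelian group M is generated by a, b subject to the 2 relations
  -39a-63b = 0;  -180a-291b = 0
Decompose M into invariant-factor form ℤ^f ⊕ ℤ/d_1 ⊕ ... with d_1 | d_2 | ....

rank_ℚ(R)=2; free=2−2=0
SNF(R) diag = [3, 3] → torsion [3, 3]

Answer: M ≅ ℤ/3 ⊕ ℤ/3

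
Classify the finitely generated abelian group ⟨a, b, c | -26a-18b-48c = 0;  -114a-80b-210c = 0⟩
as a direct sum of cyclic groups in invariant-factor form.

Answer: M ≅ ℤ^1 ⊕ ℤ/2 ⊕ ℤ/2

Derivation:
rank_ℚ(R)=2; free=3−2=1
SNF(R) diag = [2, 2] → torsion [2, 2]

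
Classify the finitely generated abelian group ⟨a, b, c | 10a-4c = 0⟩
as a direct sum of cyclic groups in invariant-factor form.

Answer: M ≅ ℤ^2 ⊕ ℤ/2

Derivation:
rank_ℚ(R)=1; free=3−1=2
SNF(R) diag = [2] → torsion [2]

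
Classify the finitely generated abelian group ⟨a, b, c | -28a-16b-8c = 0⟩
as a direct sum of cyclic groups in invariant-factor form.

Answer: M ≅ ℤ^2 ⊕ ℤ/4

Derivation:
rank_ℚ(R)=1; free=3−1=2
SNF(R) diag = [4] → torsion [4]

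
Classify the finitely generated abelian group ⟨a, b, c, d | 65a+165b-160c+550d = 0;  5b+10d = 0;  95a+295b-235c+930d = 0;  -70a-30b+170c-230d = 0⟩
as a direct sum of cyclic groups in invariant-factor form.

rank_ℚ(R)=4; free=4−4=0
SNF(R) diag = [5, 5, 15, 30] → torsion [5, 5, 15, 30]

Answer: M ≅ ℤ/5 ⊕ ℤ/5 ⊕ ℤ/15 ⊕ ℤ/30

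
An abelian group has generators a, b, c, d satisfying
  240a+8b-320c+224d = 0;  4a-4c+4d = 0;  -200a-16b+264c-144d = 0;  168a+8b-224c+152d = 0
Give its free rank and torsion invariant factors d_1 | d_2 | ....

rank_ℚ(R)=4; free=4−4=0
SNF(R) diag = [4, 8, 24, 24] → torsion [4, 8, 24, 24]

Answer: M ≅ ℤ/4 ⊕ ℤ/8 ⊕ ℤ/24 ⊕ ℤ/24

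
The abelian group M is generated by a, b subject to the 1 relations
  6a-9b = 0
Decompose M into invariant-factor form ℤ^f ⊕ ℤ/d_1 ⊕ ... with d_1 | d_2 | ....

Answer: M ≅ ℤ^1 ⊕ ℤ/3

Derivation:
rank_ℚ(R)=1; free=2−1=1
SNF(R) diag = [3] → torsion [3]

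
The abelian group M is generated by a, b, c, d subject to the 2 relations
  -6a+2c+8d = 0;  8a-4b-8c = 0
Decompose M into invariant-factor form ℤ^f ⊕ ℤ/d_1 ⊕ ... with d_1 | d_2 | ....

rank_ℚ(R)=2; free=4−2=2
SNF(R) diag = [2, 4] → torsion [2, 4]

Answer: M ≅ ℤ^2 ⊕ ℤ/2 ⊕ ℤ/4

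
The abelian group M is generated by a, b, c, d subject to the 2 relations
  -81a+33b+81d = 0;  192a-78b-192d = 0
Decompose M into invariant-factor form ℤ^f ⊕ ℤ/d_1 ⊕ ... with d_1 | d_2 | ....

rank_ℚ(R)=2; free=4−2=2
SNF(R) diag = [3, 6] → torsion [3, 6]

Answer: M ≅ ℤ^2 ⊕ ℤ/3 ⊕ ℤ/6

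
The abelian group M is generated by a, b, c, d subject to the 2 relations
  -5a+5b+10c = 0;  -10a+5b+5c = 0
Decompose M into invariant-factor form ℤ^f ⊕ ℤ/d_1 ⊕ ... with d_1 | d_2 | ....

Answer: M ≅ ℤ^2 ⊕ ℤ/5 ⊕ ℤ/5

Derivation:
rank_ℚ(R)=2; free=4−2=2
SNF(R) diag = [5, 5] → torsion [5, 5]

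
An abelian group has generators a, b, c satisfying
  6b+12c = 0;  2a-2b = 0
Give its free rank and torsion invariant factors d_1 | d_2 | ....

Answer: M ≅ ℤ^1 ⊕ ℤ/2 ⊕ ℤ/6

Derivation:
rank_ℚ(R)=2; free=3−2=1
SNF(R) diag = [2, 6] → torsion [2, 6]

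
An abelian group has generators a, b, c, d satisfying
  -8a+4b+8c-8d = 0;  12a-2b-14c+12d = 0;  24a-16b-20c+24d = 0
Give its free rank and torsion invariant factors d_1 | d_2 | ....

Answer: M ≅ ℤ^1 ⊕ ℤ/2 ⊕ ℤ/4 ⊕ ℤ/8

Derivation:
rank_ℚ(R)=3; free=4−3=1
SNF(R) diag = [2, 4, 8] → torsion [2, 4, 8]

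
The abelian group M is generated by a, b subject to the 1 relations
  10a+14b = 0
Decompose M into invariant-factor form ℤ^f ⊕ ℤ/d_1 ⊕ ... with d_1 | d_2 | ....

rank_ℚ(R)=1; free=2−1=1
SNF(R) diag = [2] → torsion [2]

Answer: M ≅ ℤ^1 ⊕ ℤ/2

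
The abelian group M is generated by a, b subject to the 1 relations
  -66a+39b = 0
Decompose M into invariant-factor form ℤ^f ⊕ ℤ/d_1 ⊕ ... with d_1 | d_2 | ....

Answer: M ≅ ℤ^1 ⊕ ℤ/3

Derivation:
rank_ℚ(R)=1; free=2−1=1
SNF(R) diag = [3] → torsion [3]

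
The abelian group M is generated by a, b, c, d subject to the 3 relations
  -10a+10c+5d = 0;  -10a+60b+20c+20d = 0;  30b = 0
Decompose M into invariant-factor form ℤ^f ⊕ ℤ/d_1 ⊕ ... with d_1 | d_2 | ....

rank_ℚ(R)=3; free=4−3=1
SNF(R) diag = [5, 10, 30] → torsion [5, 10, 30]

Answer: M ≅ ℤ^1 ⊕ ℤ/5 ⊕ ℤ/10 ⊕ ℤ/30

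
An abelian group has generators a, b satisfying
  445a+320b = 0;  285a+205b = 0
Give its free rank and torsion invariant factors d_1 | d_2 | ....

rank_ℚ(R)=2; free=2−2=0
SNF(R) diag = [5, 5] → torsion [5, 5]

Answer: M ≅ ℤ/5 ⊕ ℤ/5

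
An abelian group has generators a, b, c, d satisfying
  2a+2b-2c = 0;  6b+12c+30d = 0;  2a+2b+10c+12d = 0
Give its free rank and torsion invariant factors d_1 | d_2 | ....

rank_ℚ(R)=3; free=4−3=1
SNF(R) diag = [2, 6, 12] → torsion [2, 6, 12]

Answer: M ≅ ℤ^1 ⊕ ℤ/2 ⊕ ℤ/6 ⊕ ℤ/12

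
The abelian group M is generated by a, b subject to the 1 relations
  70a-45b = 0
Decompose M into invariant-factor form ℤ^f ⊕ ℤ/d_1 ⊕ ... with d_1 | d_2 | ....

rank_ℚ(R)=1; free=2−1=1
SNF(R) diag = [5] → torsion [5]

Answer: M ≅ ℤ^1 ⊕ ℤ/5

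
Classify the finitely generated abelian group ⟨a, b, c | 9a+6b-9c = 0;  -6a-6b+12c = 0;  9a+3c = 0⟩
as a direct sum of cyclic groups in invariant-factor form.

Answer: M ≅ ℤ/3 ⊕ ℤ/6 ⊕ ℤ/6

Derivation:
rank_ℚ(R)=3; free=3−3=0
SNF(R) diag = [3, 6, 6] → torsion [3, 6, 6]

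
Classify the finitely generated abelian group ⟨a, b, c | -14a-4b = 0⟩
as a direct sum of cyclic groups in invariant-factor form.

rank_ℚ(R)=1; free=3−1=2
SNF(R) diag = [2] → torsion [2]

Answer: M ≅ ℤ^2 ⊕ ℤ/2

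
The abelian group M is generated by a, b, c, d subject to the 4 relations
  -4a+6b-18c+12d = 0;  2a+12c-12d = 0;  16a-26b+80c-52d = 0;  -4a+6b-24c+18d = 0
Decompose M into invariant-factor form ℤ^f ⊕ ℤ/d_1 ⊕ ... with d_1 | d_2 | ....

Answer: M ≅ ℤ/2 ⊕ ℤ/2 ⊕ ℤ/6 ⊕ ℤ/6

Derivation:
rank_ℚ(R)=4; free=4−4=0
SNF(R) diag = [2, 2, 6, 6] → torsion [2, 2, 6, 6]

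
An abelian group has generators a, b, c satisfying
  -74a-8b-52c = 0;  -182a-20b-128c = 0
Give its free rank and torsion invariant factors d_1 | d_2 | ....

rank_ℚ(R)=2; free=3−2=1
SNF(R) diag = [2, 4] → torsion [2, 4]

Answer: M ≅ ℤ^1 ⊕ ℤ/2 ⊕ ℤ/4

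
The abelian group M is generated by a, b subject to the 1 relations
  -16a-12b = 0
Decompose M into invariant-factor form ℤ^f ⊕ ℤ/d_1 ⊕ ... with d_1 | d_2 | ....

rank_ℚ(R)=1; free=2−1=1
SNF(R) diag = [4] → torsion [4]

Answer: M ≅ ℤ^1 ⊕ ℤ/4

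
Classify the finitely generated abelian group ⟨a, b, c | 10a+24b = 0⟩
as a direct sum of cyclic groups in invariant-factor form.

Answer: M ≅ ℤ^2 ⊕ ℤ/2

Derivation:
rank_ℚ(R)=1; free=3−1=2
SNF(R) diag = [2] → torsion [2]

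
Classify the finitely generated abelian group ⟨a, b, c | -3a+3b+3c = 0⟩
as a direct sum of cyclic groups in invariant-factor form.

rank_ℚ(R)=1; free=3−1=2
SNF(R) diag = [3] → torsion [3]

Answer: M ≅ ℤ^2 ⊕ ℤ/3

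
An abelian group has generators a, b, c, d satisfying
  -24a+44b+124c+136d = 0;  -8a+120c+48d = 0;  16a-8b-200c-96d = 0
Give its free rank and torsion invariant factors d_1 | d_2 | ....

rank_ℚ(R)=3; free=4−3=1
SNF(R) diag = [4, 8, 16] → torsion [4, 8, 16]

Answer: M ≅ ℤ^1 ⊕ ℤ/4 ⊕ ℤ/8 ⊕ ℤ/16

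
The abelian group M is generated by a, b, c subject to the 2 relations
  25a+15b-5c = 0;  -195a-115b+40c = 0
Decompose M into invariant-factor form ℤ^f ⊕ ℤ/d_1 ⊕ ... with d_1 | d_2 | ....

rank_ℚ(R)=2; free=3−2=1
SNF(R) diag = [5, 5] → torsion [5, 5]

Answer: M ≅ ℤ^1 ⊕ ℤ/5 ⊕ ℤ/5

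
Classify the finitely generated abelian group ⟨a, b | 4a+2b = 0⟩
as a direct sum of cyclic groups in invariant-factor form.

Answer: M ≅ ℤ^1 ⊕ ℤ/2

Derivation:
rank_ℚ(R)=1; free=2−1=1
SNF(R) diag = [2] → torsion [2]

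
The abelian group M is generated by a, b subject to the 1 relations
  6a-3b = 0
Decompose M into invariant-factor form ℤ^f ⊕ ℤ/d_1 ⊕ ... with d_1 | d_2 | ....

rank_ℚ(R)=1; free=2−1=1
SNF(R) diag = [3] → torsion [3]

Answer: M ≅ ℤ^1 ⊕ ℤ/3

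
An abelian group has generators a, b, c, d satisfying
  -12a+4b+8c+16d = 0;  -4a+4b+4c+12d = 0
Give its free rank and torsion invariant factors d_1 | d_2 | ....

Answer: M ≅ ℤ^2 ⊕ ℤ/4 ⊕ ℤ/4

Derivation:
rank_ℚ(R)=2; free=4−2=2
SNF(R) diag = [4, 4] → torsion [4, 4]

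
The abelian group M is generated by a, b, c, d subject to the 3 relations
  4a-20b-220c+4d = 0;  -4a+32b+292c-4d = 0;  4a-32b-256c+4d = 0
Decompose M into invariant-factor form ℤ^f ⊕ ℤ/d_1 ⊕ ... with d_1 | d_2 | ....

rank_ℚ(R)=3; free=4−3=1
SNF(R) diag = [4, 12, 36] → torsion [4, 12, 36]

Answer: M ≅ ℤ^1 ⊕ ℤ/4 ⊕ ℤ/12 ⊕ ℤ/36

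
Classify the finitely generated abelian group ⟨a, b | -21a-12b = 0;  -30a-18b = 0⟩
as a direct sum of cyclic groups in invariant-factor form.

Answer: M ≅ ℤ/3 ⊕ ℤ/6

Derivation:
rank_ℚ(R)=2; free=2−2=0
SNF(R) diag = [3, 6] → torsion [3, 6]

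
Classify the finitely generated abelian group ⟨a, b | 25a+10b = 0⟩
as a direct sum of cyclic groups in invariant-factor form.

rank_ℚ(R)=1; free=2−1=1
SNF(R) diag = [5] → torsion [5]

Answer: M ≅ ℤ^1 ⊕ ℤ/5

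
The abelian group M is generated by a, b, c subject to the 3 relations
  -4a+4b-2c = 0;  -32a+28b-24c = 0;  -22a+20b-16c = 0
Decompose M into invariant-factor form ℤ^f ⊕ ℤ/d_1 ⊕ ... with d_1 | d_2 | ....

Answer: M ≅ ℤ/2 ⊕ ℤ/2 ⊕ ℤ/4

Derivation:
rank_ℚ(R)=3; free=3−3=0
SNF(R) diag = [2, 2, 4] → torsion [2, 2, 4]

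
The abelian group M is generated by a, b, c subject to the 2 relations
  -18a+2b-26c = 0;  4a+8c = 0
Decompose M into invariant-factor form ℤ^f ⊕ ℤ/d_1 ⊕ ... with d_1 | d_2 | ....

Answer: M ≅ ℤ^1 ⊕ ℤ/2 ⊕ ℤ/4

Derivation:
rank_ℚ(R)=2; free=3−2=1
SNF(R) diag = [2, 4] → torsion [2, 4]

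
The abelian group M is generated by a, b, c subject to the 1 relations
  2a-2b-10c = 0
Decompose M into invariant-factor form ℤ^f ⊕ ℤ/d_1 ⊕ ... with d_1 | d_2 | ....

rank_ℚ(R)=1; free=3−1=2
SNF(R) diag = [2] → torsion [2]

Answer: M ≅ ℤ^2 ⊕ ℤ/2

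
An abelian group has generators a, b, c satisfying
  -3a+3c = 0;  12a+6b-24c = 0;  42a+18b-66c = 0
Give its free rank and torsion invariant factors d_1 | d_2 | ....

Answer: M ≅ ℤ/3 ⊕ ℤ/6 ⊕ ℤ/12

Derivation:
rank_ℚ(R)=3; free=3−3=0
SNF(R) diag = [3, 6, 12] → torsion [3, 6, 12]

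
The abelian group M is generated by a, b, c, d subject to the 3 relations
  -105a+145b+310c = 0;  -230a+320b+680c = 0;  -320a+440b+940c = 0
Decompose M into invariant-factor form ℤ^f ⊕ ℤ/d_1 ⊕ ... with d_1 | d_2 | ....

Answer: M ≅ ℤ^1 ⊕ ℤ/5 ⊕ ℤ/10 ⊕ ℤ/20

Derivation:
rank_ℚ(R)=3; free=4−3=1
SNF(R) diag = [5, 10, 20] → torsion [5, 10, 20]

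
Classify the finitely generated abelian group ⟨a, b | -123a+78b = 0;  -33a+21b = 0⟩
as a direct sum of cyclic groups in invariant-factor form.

Answer: M ≅ ℤ/3 ⊕ ℤ/3

Derivation:
rank_ℚ(R)=2; free=2−2=0
SNF(R) diag = [3, 3] → torsion [3, 3]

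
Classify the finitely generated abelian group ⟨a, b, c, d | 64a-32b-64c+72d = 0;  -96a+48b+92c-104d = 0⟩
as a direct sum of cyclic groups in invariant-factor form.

Answer: M ≅ ℤ^2 ⊕ ℤ/4 ⊕ ℤ/8

Derivation:
rank_ℚ(R)=2; free=4−2=2
SNF(R) diag = [4, 8] → torsion [4, 8]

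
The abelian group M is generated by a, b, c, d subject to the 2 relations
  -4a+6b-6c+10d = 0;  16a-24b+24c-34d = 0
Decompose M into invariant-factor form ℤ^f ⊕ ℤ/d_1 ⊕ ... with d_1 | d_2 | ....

Answer: M ≅ ℤ^2 ⊕ ℤ/2 ⊕ ℤ/6

Derivation:
rank_ℚ(R)=2; free=4−2=2
SNF(R) diag = [2, 6] → torsion [2, 6]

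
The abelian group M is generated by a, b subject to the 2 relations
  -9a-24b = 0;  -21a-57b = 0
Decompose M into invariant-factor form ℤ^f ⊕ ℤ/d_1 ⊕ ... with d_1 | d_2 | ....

rank_ℚ(R)=2; free=2−2=0
SNF(R) diag = [3, 3] → torsion [3, 3]

Answer: M ≅ ℤ/3 ⊕ ℤ/3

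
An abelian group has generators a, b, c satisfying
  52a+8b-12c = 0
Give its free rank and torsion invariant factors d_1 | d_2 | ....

Answer: M ≅ ℤ^2 ⊕ ℤ/4

Derivation:
rank_ℚ(R)=1; free=3−1=2
SNF(R) diag = [4] → torsion [4]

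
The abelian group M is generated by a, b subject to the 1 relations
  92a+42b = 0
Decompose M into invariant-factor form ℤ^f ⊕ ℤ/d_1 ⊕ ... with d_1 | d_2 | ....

Answer: M ≅ ℤ^1 ⊕ ℤ/2

Derivation:
rank_ℚ(R)=1; free=2−1=1
SNF(R) diag = [2] → torsion [2]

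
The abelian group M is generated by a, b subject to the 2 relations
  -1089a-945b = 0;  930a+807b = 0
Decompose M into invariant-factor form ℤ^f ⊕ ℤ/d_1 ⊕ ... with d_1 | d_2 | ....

rank_ℚ(R)=2; free=2−2=0
SNF(R) diag = [3, 9] → torsion [3, 9]

Answer: M ≅ ℤ/3 ⊕ ℤ/9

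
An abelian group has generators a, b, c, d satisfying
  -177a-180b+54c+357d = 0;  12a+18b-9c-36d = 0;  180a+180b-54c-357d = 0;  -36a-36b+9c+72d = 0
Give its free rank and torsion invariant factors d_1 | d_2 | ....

Answer: M ≅ ℤ/3 ⊕ ℤ/3 ⊕ ℤ/9 ⊕ ℤ/18

Derivation:
rank_ℚ(R)=4; free=4−4=0
SNF(R) diag = [3, 3, 9, 18] → torsion [3, 3, 9, 18]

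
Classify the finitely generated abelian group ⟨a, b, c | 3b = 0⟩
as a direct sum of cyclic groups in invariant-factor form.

rank_ℚ(R)=1; free=3−1=2
SNF(R) diag = [3] → torsion [3]

Answer: M ≅ ℤ^2 ⊕ ℤ/3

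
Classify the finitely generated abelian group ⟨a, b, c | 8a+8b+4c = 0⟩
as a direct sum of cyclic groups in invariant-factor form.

rank_ℚ(R)=1; free=3−1=2
SNF(R) diag = [4] → torsion [4]

Answer: M ≅ ℤ^2 ⊕ ℤ/4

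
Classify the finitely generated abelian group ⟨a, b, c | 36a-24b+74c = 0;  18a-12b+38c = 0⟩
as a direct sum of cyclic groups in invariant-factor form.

rank_ℚ(R)=2; free=3−2=1
SNF(R) diag = [2, 6] → torsion [2, 6]

Answer: M ≅ ℤ^1 ⊕ ℤ/2 ⊕ ℤ/6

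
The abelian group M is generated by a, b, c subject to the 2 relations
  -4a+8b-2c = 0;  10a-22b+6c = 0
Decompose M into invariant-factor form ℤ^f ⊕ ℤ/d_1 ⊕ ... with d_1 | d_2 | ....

rank_ℚ(R)=2; free=3−2=1
SNF(R) diag = [2, 2] → torsion [2, 2]

Answer: M ≅ ℤ^1 ⊕ ℤ/2 ⊕ ℤ/2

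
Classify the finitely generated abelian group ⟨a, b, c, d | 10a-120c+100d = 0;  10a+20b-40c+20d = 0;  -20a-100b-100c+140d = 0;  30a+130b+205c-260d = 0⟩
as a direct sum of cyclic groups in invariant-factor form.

Answer: M ≅ ℤ/5 ⊕ ℤ/10 ⊕ ℤ/20 ⊕ ℤ/60

Derivation:
rank_ℚ(R)=4; free=4−4=0
SNF(R) diag = [5, 10, 20, 60] → torsion [5, 10, 20, 60]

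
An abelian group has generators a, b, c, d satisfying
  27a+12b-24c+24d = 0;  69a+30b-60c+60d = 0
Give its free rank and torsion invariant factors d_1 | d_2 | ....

rank_ℚ(R)=2; free=4−2=2
SNF(R) diag = [3, 6] → torsion [3, 6]

Answer: M ≅ ℤ^2 ⊕ ℤ/3 ⊕ ℤ/6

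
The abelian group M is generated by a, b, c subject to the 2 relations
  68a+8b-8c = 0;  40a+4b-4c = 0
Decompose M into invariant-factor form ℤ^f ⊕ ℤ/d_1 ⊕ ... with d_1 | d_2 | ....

rank_ℚ(R)=2; free=3−2=1
SNF(R) diag = [4, 12] → torsion [4, 12]

Answer: M ≅ ℤ^1 ⊕ ℤ/4 ⊕ ℤ/12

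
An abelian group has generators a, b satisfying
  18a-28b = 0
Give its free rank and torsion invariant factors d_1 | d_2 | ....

rank_ℚ(R)=1; free=2−1=1
SNF(R) diag = [2] → torsion [2]

Answer: M ≅ ℤ^1 ⊕ ℤ/2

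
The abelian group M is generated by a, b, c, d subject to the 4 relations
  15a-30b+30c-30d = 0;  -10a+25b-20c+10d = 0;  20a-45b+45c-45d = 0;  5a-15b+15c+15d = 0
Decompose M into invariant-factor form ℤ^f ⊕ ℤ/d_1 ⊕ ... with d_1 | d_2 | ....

rank_ℚ(R)=4; free=4−4=0
SNF(R) diag = [5, 5, 15, 30] → torsion [5, 5, 15, 30]

Answer: M ≅ ℤ/5 ⊕ ℤ/5 ⊕ ℤ/15 ⊕ ℤ/30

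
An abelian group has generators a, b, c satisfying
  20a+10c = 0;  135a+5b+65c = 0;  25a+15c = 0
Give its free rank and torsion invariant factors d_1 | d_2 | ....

rank_ℚ(R)=3; free=3−3=0
SNF(R) diag = [5, 5, 10] → torsion [5, 5, 10]

Answer: M ≅ ℤ/5 ⊕ ℤ/5 ⊕ ℤ/10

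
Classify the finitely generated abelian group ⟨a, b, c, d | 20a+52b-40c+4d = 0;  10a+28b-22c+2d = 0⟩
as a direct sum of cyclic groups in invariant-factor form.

rank_ℚ(R)=2; free=4−2=2
SNF(R) diag = [2, 4] → torsion [2, 4]

Answer: M ≅ ℤ^2 ⊕ ℤ/2 ⊕ ℤ/4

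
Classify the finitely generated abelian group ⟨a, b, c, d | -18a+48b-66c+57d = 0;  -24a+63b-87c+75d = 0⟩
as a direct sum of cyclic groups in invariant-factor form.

rank_ℚ(R)=2; free=4−2=2
SNF(R) diag = [3, 3] → torsion [3, 3]

Answer: M ≅ ℤ^2 ⊕ ℤ/3 ⊕ ℤ/3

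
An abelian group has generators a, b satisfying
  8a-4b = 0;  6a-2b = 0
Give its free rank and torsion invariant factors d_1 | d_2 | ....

Answer: M ≅ ℤ/2 ⊕ ℤ/4

Derivation:
rank_ℚ(R)=2; free=2−2=0
SNF(R) diag = [2, 4] → torsion [2, 4]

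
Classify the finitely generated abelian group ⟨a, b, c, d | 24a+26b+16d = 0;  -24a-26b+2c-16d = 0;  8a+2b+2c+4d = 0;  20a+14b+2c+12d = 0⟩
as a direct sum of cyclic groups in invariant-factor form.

Answer: M ≅ ℤ/2 ⊕ ℤ/2 ⊕ ℤ/4 ⊕ ℤ/4

Derivation:
rank_ℚ(R)=4; free=4−4=0
SNF(R) diag = [2, 2, 4, 4] → torsion [2, 2, 4, 4]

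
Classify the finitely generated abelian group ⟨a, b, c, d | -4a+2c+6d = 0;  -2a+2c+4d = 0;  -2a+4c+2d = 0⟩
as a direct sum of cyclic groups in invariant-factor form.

rank_ℚ(R)=3; free=4−3=1
SNF(R) diag = [2, 2, 4] → torsion [2, 2, 4]

Answer: M ≅ ℤ^1 ⊕ ℤ/2 ⊕ ℤ/2 ⊕ ℤ/4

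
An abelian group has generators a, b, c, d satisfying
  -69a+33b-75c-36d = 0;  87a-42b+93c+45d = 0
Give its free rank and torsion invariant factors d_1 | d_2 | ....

Answer: M ≅ ℤ^2 ⊕ ℤ/3 ⊕ ℤ/9

Derivation:
rank_ℚ(R)=2; free=4−2=2
SNF(R) diag = [3, 9] → torsion [3, 9]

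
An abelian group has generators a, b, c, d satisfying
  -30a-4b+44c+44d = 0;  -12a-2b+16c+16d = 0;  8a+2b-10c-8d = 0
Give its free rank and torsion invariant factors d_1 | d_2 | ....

Answer: M ≅ ℤ^1 ⊕ ℤ/2 ⊕ ℤ/2 ⊕ ℤ/6

Derivation:
rank_ℚ(R)=3; free=4−3=1
SNF(R) diag = [2, 2, 6] → torsion [2, 2, 6]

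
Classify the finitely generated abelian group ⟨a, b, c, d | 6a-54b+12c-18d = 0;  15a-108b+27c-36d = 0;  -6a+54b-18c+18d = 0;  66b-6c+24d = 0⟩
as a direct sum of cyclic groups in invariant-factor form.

Answer: M ≅ ℤ/3 ⊕ ℤ/6 ⊕ ℤ/6 ⊕ ℤ/18

Derivation:
rank_ℚ(R)=4; free=4−4=0
SNF(R) diag = [3, 6, 6, 18] → torsion [3, 6, 6, 18]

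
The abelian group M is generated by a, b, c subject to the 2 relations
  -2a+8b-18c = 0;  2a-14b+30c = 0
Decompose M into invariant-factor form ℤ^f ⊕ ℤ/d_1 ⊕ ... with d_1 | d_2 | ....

Answer: M ≅ ℤ^1 ⊕ ℤ/2 ⊕ ℤ/6

Derivation:
rank_ℚ(R)=2; free=3−2=1
SNF(R) diag = [2, 6] → torsion [2, 6]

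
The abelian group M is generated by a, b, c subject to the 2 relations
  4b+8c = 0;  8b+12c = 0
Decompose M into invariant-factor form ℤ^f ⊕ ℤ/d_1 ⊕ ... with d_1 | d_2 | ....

rank_ℚ(R)=2; free=3−2=1
SNF(R) diag = [4, 4] → torsion [4, 4]

Answer: M ≅ ℤ^1 ⊕ ℤ/4 ⊕ ℤ/4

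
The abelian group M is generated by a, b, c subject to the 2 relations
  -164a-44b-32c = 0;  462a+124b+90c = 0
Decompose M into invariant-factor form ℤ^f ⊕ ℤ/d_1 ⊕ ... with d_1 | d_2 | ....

rank_ℚ(R)=2; free=3−2=1
SNF(R) diag = [2, 4] → torsion [2, 4]

Answer: M ≅ ℤ^1 ⊕ ℤ/2 ⊕ ℤ/4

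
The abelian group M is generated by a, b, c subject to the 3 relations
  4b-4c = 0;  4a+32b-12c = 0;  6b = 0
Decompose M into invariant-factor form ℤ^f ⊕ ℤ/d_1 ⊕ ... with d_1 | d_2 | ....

rank_ℚ(R)=3; free=3−3=0
SNF(R) diag = [2, 4, 12] → torsion [2, 4, 12]

Answer: M ≅ ℤ/2 ⊕ ℤ/4 ⊕ ℤ/12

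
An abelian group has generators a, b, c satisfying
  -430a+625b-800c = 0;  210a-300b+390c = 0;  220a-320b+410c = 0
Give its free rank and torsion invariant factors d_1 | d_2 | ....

Answer: M ≅ ℤ/5 ⊕ ℤ/10 ⊕ ℤ/30

Derivation:
rank_ℚ(R)=3; free=3−3=0
SNF(R) diag = [5, 10, 30] → torsion [5, 10, 30]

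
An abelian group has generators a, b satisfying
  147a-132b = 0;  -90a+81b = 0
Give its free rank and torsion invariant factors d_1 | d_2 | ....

Answer: M ≅ ℤ/3 ⊕ ℤ/9

Derivation:
rank_ℚ(R)=2; free=2−2=0
SNF(R) diag = [3, 9] → torsion [3, 9]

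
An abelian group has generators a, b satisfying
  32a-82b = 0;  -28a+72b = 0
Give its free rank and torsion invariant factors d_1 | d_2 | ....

rank_ℚ(R)=2; free=2−2=0
SNF(R) diag = [2, 4] → torsion [2, 4]

Answer: M ≅ ℤ/2 ⊕ ℤ/4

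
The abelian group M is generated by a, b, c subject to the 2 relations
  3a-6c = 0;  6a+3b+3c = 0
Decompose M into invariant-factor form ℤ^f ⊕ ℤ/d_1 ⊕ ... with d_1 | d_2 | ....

Answer: M ≅ ℤ^1 ⊕ ℤ/3 ⊕ ℤ/3

Derivation:
rank_ℚ(R)=2; free=3−2=1
SNF(R) diag = [3, 3] → torsion [3, 3]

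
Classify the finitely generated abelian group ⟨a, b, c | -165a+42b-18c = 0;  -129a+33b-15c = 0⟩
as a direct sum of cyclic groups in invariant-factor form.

rank_ℚ(R)=2; free=3−2=1
SNF(R) diag = [3, 3] → torsion [3, 3]

Answer: M ≅ ℤ^1 ⊕ ℤ/3 ⊕ ℤ/3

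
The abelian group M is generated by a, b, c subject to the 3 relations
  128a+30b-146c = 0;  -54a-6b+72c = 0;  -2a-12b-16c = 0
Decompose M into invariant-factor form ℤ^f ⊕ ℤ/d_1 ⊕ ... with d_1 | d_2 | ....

rank_ℚ(R)=3; free=3−3=0
SNF(R) diag = [2, 6, 18] → torsion [2, 6, 18]

Answer: M ≅ ℤ/2 ⊕ ℤ/6 ⊕ ℤ/18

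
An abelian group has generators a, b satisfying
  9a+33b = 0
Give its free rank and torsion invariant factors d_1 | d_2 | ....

rank_ℚ(R)=1; free=2−1=1
SNF(R) diag = [3] → torsion [3]

Answer: M ≅ ℤ^1 ⊕ ℤ/3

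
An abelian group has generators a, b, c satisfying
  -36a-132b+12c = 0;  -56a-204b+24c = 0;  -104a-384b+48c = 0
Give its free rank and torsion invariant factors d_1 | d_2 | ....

Answer: M ≅ ℤ/4 ⊕ ℤ/12 ⊕ ℤ/24

Derivation:
rank_ℚ(R)=3; free=3−3=0
SNF(R) diag = [4, 12, 24] → torsion [4, 12, 24]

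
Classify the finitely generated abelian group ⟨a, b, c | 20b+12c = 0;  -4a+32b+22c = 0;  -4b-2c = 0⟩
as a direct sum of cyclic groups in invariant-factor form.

rank_ℚ(R)=3; free=3−3=0
SNF(R) diag = [2, 4, 4] → torsion [2, 4, 4]

Answer: M ≅ ℤ/2 ⊕ ℤ/4 ⊕ ℤ/4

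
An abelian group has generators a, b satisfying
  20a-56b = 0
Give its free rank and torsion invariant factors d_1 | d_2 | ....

Answer: M ≅ ℤ^1 ⊕ ℤ/4

Derivation:
rank_ℚ(R)=1; free=2−1=1
SNF(R) diag = [4] → torsion [4]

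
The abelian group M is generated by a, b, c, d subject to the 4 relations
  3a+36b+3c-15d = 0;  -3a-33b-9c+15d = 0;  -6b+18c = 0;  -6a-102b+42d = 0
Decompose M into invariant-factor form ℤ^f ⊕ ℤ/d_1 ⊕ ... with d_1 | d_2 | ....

rank_ℚ(R)=4; free=4−4=0
SNF(R) diag = [3, 3, 6, 12] → torsion [3, 3, 6, 12]

Answer: M ≅ ℤ/3 ⊕ ℤ/3 ⊕ ℤ/6 ⊕ ℤ/12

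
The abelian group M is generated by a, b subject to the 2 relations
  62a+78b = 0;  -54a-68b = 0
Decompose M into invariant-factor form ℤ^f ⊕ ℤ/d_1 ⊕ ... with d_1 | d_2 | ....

rank_ℚ(R)=2; free=2−2=0
SNF(R) diag = [2, 2] → torsion [2, 2]

Answer: M ≅ ℤ/2 ⊕ ℤ/2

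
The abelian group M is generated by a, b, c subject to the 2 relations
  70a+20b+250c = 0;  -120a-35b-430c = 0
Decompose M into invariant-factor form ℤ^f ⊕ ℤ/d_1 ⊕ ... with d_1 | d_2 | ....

Answer: M ≅ ℤ^1 ⊕ ℤ/5 ⊕ ℤ/10

Derivation:
rank_ℚ(R)=2; free=3−2=1
SNF(R) diag = [5, 10] → torsion [5, 10]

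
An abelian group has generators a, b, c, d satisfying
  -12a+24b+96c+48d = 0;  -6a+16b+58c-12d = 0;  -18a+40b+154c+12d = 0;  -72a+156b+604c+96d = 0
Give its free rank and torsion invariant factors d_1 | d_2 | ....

Answer: M ≅ ℤ/2 ⊕ ℤ/4 ⊕ ℤ/12 ⊕ ℤ/24

Derivation:
rank_ℚ(R)=4; free=4−4=0
SNF(R) diag = [2, 4, 12, 24] → torsion [2, 4, 12, 24]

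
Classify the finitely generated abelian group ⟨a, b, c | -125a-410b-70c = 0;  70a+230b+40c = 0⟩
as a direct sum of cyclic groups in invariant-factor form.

Answer: M ≅ ℤ^1 ⊕ ℤ/5 ⊕ ℤ/10

Derivation:
rank_ℚ(R)=2; free=3−2=1
SNF(R) diag = [5, 10] → torsion [5, 10]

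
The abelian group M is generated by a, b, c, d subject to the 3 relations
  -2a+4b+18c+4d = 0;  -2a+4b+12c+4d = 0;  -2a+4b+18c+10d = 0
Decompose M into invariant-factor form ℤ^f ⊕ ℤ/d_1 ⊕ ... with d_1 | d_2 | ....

rank_ℚ(R)=3; free=4−3=1
SNF(R) diag = [2, 6, 6] → torsion [2, 6, 6]

Answer: M ≅ ℤ^1 ⊕ ℤ/2 ⊕ ℤ/6 ⊕ ℤ/6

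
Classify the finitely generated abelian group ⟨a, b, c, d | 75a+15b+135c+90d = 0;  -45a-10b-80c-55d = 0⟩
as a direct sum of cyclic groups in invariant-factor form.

rank_ℚ(R)=2; free=4−2=2
SNF(R) diag = [5, 15] → torsion [5, 15]

Answer: M ≅ ℤ^2 ⊕ ℤ/5 ⊕ ℤ/15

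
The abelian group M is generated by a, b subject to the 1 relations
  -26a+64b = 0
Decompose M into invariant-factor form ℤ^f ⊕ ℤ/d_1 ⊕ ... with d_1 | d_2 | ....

rank_ℚ(R)=1; free=2−1=1
SNF(R) diag = [2] → torsion [2]

Answer: M ≅ ℤ^1 ⊕ ℤ/2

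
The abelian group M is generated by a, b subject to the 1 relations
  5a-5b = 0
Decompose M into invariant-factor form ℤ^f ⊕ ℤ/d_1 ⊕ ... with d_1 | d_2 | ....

Answer: M ≅ ℤ^1 ⊕ ℤ/5

Derivation:
rank_ℚ(R)=1; free=2−1=1
SNF(R) diag = [5] → torsion [5]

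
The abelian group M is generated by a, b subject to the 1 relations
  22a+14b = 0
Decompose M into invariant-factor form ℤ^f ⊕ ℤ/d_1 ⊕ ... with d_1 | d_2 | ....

Answer: M ≅ ℤ^1 ⊕ ℤ/2

Derivation:
rank_ℚ(R)=1; free=2−1=1
SNF(R) diag = [2] → torsion [2]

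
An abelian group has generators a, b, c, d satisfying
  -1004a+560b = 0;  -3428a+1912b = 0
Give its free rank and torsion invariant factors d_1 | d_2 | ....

rank_ℚ(R)=2; free=4−2=2
SNF(R) diag = [4, 8] → torsion [4, 8]

Answer: M ≅ ℤ^2 ⊕ ℤ/4 ⊕ ℤ/8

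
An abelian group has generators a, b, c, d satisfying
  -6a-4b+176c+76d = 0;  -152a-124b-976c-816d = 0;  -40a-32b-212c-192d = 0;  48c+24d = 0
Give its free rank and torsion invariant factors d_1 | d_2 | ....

rank_ℚ(R)=4; free=4−4=0
SNF(R) diag = [2, 4, 12, 24] → torsion [2, 4, 12, 24]

Answer: M ≅ ℤ/2 ⊕ ℤ/4 ⊕ ℤ/12 ⊕ ℤ/24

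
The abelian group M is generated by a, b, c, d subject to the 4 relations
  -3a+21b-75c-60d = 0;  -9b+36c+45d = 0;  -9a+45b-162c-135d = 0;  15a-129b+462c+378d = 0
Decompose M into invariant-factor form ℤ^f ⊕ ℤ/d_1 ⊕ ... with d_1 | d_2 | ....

Answer: M ≅ ℤ/3 ⊕ ℤ/3 ⊕ ℤ/9 ⊕ ℤ/9

Derivation:
rank_ℚ(R)=4; free=4−4=0
SNF(R) diag = [3, 3, 9, 9] → torsion [3, 3, 9, 9]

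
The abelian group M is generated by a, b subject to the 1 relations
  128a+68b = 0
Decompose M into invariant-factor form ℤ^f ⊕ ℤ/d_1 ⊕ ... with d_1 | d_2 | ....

Answer: M ≅ ℤ^1 ⊕ ℤ/4

Derivation:
rank_ℚ(R)=1; free=2−1=1
SNF(R) diag = [4] → torsion [4]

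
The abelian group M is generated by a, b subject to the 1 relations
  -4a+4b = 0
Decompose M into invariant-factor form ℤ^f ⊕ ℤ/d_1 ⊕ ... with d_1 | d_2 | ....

Answer: M ≅ ℤ^1 ⊕ ℤ/4

Derivation:
rank_ℚ(R)=1; free=2−1=1
SNF(R) diag = [4] → torsion [4]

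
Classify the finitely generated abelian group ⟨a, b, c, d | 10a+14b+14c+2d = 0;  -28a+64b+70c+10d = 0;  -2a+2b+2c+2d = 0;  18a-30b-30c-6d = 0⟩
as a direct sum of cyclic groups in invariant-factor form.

Answer: M ≅ ℤ/2 ⊕ ℤ/6 ⊕ ℤ/12 ⊕ ℤ/36

Derivation:
rank_ℚ(R)=4; free=4−4=0
SNF(R) diag = [2, 6, 12, 36] → torsion [2, 6, 12, 36]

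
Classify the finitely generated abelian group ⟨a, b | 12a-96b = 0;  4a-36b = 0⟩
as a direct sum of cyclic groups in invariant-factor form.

Answer: M ≅ ℤ/4 ⊕ ℤ/12

Derivation:
rank_ℚ(R)=2; free=2−2=0
SNF(R) diag = [4, 12] → torsion [4, 12]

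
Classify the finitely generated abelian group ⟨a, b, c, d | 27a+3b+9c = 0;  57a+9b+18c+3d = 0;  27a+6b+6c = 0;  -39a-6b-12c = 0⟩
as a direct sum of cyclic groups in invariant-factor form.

Answer: M ≅ ℤ/3 ⊕ ℤ/3 ⊕ ℤ/3 ⊕ ℤ/6

Derivation:
rank_ℚ(R)=4; free=4−4=0
SNF(R) diag = [3, 3, 3, 6] → torsion [3, 3, 3, 6]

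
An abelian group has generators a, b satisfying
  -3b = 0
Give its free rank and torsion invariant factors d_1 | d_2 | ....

Answer: M ≅ ℤ^1 ⊕ ℤ/3

Derivation:
rank_ℚ(R)=1; free=2−1=1
SNF(R) diag = [3] → torsion [3]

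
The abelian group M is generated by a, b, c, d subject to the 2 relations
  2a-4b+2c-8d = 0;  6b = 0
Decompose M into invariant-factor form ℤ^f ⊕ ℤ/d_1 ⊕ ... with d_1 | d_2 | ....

Answer: M ≅ ℤ^2 ⊕ ℤ/2 ⊕ ℤ/6

Derivation:
rank_ℚ(R)=2; free=4−2=2
SNF(R) diag = [2, 6] → torsion [2, 6]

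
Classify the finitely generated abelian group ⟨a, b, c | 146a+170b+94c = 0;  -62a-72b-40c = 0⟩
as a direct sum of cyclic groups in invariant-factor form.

rank_ℚ(R)=2; free=3−2=1
SNF(R) diag = [2, 2] → torsion [2, 2]

Answer: M ≅ ℤ^1 ⊕ ℤ/2 ⊕ ℤ/2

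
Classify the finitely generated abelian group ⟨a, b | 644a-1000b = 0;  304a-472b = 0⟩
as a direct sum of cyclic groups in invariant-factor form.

rank_ℚ(R)=2; free=2−2=0
SNF(R) diag = [4, 8] → torsion [4, 8]

Answer: M ≅ ℤ/4 ⊕ ℤ/8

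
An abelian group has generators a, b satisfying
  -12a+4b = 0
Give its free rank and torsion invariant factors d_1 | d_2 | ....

rank_ℚ(R)=1; free=2−1=1
SNF(R) diag = [4] → torsion [4]

Answer: M ≅ ℤ^1 ⊕ ℤ/4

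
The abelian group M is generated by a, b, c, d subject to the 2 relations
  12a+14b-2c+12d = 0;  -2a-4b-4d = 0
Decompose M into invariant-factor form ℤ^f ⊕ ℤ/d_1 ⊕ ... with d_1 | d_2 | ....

Answer: M ≅ ℤ^2 ⊕ ℤ/2 ⊕ ℤ/2

Derivation:
rank_ℚ(R)=2; free=4−2=2
SNF(R) diag = [2, 2] → torsion [2, 2]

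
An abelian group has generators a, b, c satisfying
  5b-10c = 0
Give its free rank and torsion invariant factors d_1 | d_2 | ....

Answer: M ≅ ℤ^2 ⊕ ℤ/5

Derivation:
rank_ℚ(R)=1; free=3−1=2
SNF(R) diag = [5] → torsion [5]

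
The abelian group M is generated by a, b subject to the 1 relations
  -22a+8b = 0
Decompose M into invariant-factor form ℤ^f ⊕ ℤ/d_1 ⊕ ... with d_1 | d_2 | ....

rank_ℚ(R)=1; free=2−1=1
SNF(R) diag = [2] → torsion [2]

Answer: M ≅ ℤ^1 ⊕ ℤ/2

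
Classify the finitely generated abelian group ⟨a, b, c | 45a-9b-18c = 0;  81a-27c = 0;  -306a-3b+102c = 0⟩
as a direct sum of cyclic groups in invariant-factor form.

Answer: M ≅ ℤ/3 ⊕ ℤ/9 ⊕ ℤ/27

Derivation:
rank_ℚ(R)=3; free=3−3=0
SNF(R) diag = [3, 9, 27] → torsion [3, 9, 27]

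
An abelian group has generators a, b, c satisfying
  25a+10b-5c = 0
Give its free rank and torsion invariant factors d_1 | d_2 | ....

rank_ℚ(R)=1; free=3−1=2
SNF(R) diag = [5] → torsion [5]

Answer: M ≅ ℤ^2 ⊕ ℤ/5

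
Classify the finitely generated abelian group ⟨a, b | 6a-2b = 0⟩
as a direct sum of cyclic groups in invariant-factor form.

rank_ℚ(R)=1; free=2−1=1
SNF(R) diag = [2] → torsion [2]

Answer: M ≅ ℤ^1 ⊕ ℤ/2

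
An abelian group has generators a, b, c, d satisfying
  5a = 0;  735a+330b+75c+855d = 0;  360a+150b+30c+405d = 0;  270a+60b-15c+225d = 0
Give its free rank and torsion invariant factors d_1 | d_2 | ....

rank_ℚ(R)=4; free=4−4=0
SNF(R) diag = [5, 15, 45, 90] → torsion [5, 15, 45, 90]

Answer: M ≅ ℤ/5 ⊕ ℤ/15 ⊕ ℤ/45 ⊕ ℤ/90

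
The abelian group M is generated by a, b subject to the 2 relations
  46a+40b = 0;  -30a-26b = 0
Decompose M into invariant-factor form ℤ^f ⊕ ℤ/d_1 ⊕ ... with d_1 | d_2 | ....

rank_ℚ(R)=2; free=2−2=0
SNF(R) diag = [2, 2] → torsion [2, 2]

Answer: M ≅ ℤ/2 ⊕ ℤ/2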